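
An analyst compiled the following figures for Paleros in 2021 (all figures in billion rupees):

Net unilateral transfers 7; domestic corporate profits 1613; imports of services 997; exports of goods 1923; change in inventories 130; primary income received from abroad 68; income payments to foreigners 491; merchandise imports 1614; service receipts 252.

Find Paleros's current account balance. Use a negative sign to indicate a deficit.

-852

Goods balance = 1923 - 1614 = 309
Services balance = 252 - 997 = -745
Trade balance (goods + services) = 309 + (-745) = -436
Net primary income = 68 - 491 = -423
Net secondary income = 7
Current account = -436 + (-423) + 7 = -852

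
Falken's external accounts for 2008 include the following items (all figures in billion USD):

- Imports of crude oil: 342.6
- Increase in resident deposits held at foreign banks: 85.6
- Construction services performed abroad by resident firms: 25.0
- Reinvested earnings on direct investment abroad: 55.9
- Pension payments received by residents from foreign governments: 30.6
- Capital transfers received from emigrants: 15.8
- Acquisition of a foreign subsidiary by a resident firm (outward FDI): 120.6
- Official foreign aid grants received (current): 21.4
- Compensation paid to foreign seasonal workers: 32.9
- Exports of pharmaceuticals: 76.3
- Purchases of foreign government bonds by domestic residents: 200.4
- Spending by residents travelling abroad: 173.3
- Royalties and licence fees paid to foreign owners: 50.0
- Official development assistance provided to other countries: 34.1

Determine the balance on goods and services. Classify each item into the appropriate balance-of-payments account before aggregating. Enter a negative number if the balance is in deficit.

Goods: -342.6 + 76.3 = -266.3
Services: 25.0 - 50.0 - 173.3 = -198.3
Trade balance = -266.3 + (-198.3) = -464.6
(Excluded from the trade balance — financial account: increase in resident deposits held at foreign banks 85.6, acquisition of a foreign subsidiary by a resident firm (outward FDI) 120.6, purchases of foreign government bonds by domestic residents 200.4; primary income: reinvested earnings on direct investment abroad 55.9, compensation paid to foreign seasonal workers 32.9; secondary income: pension payments received by residents from foreign governments 30.6, official foreign aid grants received (current) 21.4, official development assistance provided to other countries 34.1; capital account: capital transfers received from emigrants 15.8.)

-464.6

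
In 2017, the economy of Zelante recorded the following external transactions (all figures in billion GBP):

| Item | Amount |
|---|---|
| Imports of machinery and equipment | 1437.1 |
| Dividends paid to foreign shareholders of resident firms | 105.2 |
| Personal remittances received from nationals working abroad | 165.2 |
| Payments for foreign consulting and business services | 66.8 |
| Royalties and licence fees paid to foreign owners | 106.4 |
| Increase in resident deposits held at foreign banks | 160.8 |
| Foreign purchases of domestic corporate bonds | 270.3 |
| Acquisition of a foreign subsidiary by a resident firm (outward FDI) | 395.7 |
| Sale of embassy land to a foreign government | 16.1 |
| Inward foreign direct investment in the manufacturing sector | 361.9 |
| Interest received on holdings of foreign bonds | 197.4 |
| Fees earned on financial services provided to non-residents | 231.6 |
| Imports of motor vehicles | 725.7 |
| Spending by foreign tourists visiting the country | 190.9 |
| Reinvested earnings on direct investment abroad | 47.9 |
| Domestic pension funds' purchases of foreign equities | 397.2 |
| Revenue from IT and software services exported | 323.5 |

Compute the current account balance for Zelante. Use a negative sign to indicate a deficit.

-1284.7

Goods: -1437.1 - 725.7 = -2162.8
Services: 190.9 - 106.4 + 231.6 - 66.8 + 323.5 = 572.8
Primary income: 47.9 + 197.4 - 105.2 = 140.1
Secondary income: 165.2
Current account = (-2162.8) + 572.8 + 140.1 + 165.2 = -1284.7
(Excluded from the current account — financial account: increase in resident deposits held at foreign banks 160.8, foreign purchases of domestic corporate bonds 270.3, acquisition of a foreign subsidiary by a resident firm (outward FDI) 395.7, inward foreign direct investment in the manufacturing sector 361.9, domestic pension funds' purchases of foreign equities 397.2; capital account: sale of embassy land to a foreign government 16.1.)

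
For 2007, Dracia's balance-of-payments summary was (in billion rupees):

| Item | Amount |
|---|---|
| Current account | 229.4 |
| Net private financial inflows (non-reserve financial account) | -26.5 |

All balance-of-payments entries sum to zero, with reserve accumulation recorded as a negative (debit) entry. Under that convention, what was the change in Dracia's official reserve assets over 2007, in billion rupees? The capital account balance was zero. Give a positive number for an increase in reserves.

202.9

Official reserve transactions balance = -(229.4 + (-26.5)) = -202.9
An accumulation of reserves is recorded as a debit (negative entry), so the change in the stock of reserves is the negative of that balance.
Change in official reserves = -(-202.9) = 202.9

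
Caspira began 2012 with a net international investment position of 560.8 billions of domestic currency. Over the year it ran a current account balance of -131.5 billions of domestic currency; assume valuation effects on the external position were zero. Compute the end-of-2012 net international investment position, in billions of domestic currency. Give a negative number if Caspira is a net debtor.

429.3

With no valuation effects, change in NIIP = current account = -131.5
End-of-year NIIP = 560.8 + (-131.5) = 429.3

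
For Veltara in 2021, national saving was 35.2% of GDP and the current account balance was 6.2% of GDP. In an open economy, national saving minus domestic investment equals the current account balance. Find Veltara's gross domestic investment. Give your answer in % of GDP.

I = S - CA = 35.2 - 6.2 = 29.0

29.0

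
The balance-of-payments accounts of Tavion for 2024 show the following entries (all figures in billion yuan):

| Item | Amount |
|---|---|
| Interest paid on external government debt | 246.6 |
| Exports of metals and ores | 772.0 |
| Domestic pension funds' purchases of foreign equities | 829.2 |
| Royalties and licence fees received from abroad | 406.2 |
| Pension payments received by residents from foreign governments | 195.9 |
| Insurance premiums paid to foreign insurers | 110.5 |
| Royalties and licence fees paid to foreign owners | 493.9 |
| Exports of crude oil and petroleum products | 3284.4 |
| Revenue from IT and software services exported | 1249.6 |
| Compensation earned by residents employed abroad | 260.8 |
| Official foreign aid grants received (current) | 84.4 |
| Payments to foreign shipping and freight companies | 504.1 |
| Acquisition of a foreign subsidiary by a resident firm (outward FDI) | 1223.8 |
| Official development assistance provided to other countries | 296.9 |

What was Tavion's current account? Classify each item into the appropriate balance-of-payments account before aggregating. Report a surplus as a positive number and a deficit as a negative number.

4601.3

Goods: 772.0 + 3284.4 = 4056.4
Services: 406.2 - 504.1 - 493.9 + 1249.6 - 110.5 = 547.3
Primary income: -246.6 + 260.8 = 14.2
Secondary income: 84.4 + 195.9 - 296.9 = -16.6
Current account = 4056.4 + 547.3 + 14.2 + (-16.6) = 4601.3
(Excluded from the current account — financial account: domestic pension funds' purchases of foreign equities 829.2, acquisition of a foreign subsidiary by a resident firm (outward FDI) 1223.8.)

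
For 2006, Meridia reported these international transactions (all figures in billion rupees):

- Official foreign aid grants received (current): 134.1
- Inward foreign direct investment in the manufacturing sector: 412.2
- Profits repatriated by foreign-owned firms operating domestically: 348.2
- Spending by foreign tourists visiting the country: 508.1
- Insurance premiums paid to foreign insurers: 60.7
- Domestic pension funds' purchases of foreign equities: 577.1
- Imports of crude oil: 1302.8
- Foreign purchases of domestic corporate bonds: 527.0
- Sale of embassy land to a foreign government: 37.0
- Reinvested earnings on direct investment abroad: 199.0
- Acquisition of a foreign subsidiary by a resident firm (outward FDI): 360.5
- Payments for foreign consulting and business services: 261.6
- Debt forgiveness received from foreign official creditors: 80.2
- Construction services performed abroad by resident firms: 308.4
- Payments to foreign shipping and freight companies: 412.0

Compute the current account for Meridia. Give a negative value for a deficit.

-1235.7

Goods: -1302.8
Services: 508.1 - 60.7 - 261.6 + 308.4 - 412.0 = 82.2
Primary income: 199.0 - 348.2 = -149.2
Secondary income: 134.1
Current account = (-1302.8) + 82.2 + (-149.2) + 134.1 = -1235.7
(Excluded from the current account — financial account: inward foreign direct investment in the manufacturing sector 412.2, domestic pension funds' purchases of foreign equities 577.1, foreign purchases of domestic corporate bonds 527.0, acquisition of a foreign subsidiary by a resident firm (outward FDI) 360.5; capital account: sale of embassy land to a foreign government 37.0, debt forgiveness received from foreign official creditors 80.2.)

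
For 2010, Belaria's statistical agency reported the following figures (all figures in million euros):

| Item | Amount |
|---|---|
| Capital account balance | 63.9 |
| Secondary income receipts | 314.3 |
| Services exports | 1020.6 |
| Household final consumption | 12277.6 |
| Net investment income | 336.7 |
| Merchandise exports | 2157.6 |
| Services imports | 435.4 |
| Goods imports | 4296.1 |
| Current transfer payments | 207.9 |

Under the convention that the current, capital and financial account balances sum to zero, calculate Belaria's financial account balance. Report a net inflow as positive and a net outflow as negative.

Goods balance = 2157.6 - 4296.1 = -2138.5
Services balance = 1020.6 - 435.4 = 585.2
Trade balance (goods + services) = -2138.5 + 585.2 = -1553.3
Net primary income = 336.7
Net secondary income = 314.3 - 207.9 = 106.4
Current account = -1553.3 + 336.7 + 106.4 = -1110.2
Financial account = -(-1110.2 + 63.9) = 1046.3

1046.3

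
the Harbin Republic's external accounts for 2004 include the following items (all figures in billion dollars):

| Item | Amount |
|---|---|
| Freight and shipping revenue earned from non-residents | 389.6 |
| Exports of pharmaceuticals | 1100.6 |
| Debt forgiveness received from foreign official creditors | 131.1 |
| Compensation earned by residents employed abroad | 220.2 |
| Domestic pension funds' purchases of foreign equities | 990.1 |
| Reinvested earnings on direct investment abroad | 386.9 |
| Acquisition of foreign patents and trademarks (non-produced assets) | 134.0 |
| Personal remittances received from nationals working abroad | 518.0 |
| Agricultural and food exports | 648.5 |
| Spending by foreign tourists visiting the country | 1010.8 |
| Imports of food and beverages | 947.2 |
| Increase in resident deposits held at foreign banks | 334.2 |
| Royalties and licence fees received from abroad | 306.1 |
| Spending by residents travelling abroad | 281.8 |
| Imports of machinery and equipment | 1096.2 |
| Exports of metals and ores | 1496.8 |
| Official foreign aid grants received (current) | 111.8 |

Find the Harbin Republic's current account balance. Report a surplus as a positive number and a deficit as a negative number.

3864.1

Goods: 1100.6 - 1096.2 - 947.2 + 1496.8 + 648.5 = 1202.5
Services: -281.8 + 306.1 + 389.6 + 1010.8 = 1424.7
Primary income: 386.9 + 220.2 = 607.1
Secondary income: 111.8 + 518.0 = 629.8
Current account = 1202.5 + 1424.7 + 607.1 + 629.8 = 3864.1
(Excluded from the current account — capital account: debt forgiveness received from foreign official creditors 131.1, acquisition of foreign patents and trademarks (non-produced assets) 134.0; financial account: domestic pension funds' purchases of foreign equities 990.1, increase in resident deposits held at foreign banks 334.2.)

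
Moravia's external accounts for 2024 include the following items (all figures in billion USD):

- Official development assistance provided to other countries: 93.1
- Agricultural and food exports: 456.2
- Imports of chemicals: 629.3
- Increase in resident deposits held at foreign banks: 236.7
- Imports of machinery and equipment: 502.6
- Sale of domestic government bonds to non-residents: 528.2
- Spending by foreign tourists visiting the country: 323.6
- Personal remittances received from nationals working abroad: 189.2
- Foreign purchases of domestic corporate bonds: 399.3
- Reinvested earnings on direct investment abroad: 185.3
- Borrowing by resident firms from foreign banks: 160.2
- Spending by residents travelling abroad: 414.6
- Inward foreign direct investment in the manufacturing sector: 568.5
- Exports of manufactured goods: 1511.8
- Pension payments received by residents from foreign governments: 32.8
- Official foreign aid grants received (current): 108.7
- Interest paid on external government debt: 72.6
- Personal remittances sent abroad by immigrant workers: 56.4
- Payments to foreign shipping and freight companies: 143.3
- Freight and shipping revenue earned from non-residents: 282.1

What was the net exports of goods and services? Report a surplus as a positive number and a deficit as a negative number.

Goods: -629.3 + 1511.8 - 502.6 + 456.2 = 836.1
Services: -143.3 + 323.6 - 414.6 + 282.1 = 47.8
Trade balance = 836.1 + 47.8 = 883.9
(Excluded from the trade balance — secondary income: official development assistance provided to other countries 93.1, personal remittances received from nationals working abroad 189.2, pension payments received by residents from foreign governments 32.8, official foreign aid grants received (current) 108.7, personal remittances sent abroad by immigrant workers 56.4; financial account: increase in resident deposits held at foreign banks 236.7, sale of domestic government bonds to non-residents 528.2, foreign purchases of domestic corporate bonds 399.3, borrowing by resident firms from foreign banks 160.2, inward foreign direct investment in the manufacturing sector 568.5; primary income: reinvested earnings on direct investment abroad 185.3, interest paid on external government debt 72.6.)

883.9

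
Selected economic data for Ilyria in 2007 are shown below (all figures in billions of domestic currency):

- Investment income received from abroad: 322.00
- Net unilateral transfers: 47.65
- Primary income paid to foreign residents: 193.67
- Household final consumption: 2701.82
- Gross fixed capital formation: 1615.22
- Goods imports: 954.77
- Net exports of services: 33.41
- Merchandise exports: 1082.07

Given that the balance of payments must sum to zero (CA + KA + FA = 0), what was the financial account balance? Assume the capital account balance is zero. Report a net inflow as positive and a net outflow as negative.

Goods balance = 1082.07 - 954.77 = 127.30
Services balance = 33.41
Trade balance (goods + services) = 127.30 + 33.41 = 160.71
Net primary income = 322.00 - 193.67 = 128.33
Net secondary income = 47.65
Current account = 160.71 + 128.33 + 47.65 = 336.69
Financial account = -(336.69) = -336.69

-336.69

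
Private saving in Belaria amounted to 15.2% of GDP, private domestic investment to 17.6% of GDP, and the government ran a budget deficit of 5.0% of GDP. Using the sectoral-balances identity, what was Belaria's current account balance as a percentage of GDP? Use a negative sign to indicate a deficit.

-7.4

By the sectoral-balances identity, CA = (S_private - I) + (T - G).
Private balance = 15.2 - 17.6 = -2.4
Government balance (T - G) = -5.0
CA = -2.4 + (-5.0) = -7.4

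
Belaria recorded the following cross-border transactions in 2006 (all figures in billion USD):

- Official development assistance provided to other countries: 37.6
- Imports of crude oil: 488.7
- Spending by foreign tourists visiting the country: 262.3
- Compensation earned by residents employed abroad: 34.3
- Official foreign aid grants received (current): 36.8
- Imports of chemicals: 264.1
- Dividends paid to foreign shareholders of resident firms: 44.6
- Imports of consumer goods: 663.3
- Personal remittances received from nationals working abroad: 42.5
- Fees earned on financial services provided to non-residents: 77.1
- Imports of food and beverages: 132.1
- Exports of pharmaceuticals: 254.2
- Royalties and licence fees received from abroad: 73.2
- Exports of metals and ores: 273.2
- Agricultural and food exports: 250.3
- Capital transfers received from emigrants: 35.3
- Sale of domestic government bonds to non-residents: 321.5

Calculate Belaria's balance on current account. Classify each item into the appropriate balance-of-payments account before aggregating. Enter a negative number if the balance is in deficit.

-326.5

Goods: -488.7 + 273.2 + 250.3 + 254.2 - 132.1 - 264.1 - 663.3 = -770.5
Services: 77.1 + 73.2 + 262.3 = 412.6
Primary income: 34.3 - 44.6 = -10.3
Secondary income: 36.8 - 37.6 + 42.5 = 41.7
Current account = (-770.5) + 412.6 + (-10.3) + 41.7 = -326.5
(Excluded from the current account — capital account: capital transfers received from emigrants 35.3; financial account: sale of domestic government bonds to non-residents 321.5.)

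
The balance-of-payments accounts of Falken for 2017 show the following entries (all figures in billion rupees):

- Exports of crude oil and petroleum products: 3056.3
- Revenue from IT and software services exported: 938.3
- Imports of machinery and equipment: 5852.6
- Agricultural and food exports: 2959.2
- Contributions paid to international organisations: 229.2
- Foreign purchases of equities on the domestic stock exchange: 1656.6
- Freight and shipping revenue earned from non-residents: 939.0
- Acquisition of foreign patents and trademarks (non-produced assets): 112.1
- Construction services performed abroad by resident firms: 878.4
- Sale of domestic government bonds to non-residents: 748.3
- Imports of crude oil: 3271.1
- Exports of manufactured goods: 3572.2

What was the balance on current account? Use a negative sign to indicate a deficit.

Goods: -3271.1 + 2959.2 + 3056.3 + 3572.2 - 5852.6 = 464.0
Services: 878.4 + 938.3 + 939.0 = 2755.7
Secondary income: -229.2
Current account = 464.0 + 2755.7 + (-229.2) = 2990.5
(Excluded from the current account — financial account: foreign purchases of equities on the domestic stock exchange 1656.6, sale of domestic government bonds to non-residents 748.3; capital account: acquisition of foreign patents and trademarks (non-produced assets) 112.1.)

2990.5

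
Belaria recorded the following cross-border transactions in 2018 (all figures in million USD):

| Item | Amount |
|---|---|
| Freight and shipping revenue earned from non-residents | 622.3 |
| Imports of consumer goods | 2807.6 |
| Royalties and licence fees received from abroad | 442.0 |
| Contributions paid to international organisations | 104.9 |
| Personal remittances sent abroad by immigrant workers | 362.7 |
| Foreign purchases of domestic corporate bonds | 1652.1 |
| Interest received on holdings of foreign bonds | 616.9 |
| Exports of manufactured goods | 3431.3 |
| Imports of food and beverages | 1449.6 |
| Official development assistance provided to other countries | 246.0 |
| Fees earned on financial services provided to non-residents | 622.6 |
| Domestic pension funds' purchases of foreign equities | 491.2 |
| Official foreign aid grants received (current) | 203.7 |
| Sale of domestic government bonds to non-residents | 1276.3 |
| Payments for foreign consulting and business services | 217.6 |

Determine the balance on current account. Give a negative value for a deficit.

750.4

Goods: -2807.6 - 1449.6 + 3431.3 = -825.9
Services: -217.6 + 622.6 + 622.3 + 442.0 = 1469.3
Primary income: 616.9
Secondary income: -104.9 - 362.7 + 203.7 - 246.0 = -509.9
Current account = (-825.9) + 1469.3 + 616.9 + (-509.9) = 750.4
(Excluded from the current account — financial account: foreign purchases of domestic corporate bonds 1652.1, domestic pension funds' purchases of foreign equities 491.2, sale of domestic government bonds to non-residents 1276.3.)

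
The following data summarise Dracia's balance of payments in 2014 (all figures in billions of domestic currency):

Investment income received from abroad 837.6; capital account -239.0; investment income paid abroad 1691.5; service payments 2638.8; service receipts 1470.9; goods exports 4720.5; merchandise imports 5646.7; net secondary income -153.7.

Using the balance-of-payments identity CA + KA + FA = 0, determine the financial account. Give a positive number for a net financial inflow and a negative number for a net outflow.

Goods balance = 4720.5 - 5646.7 = -926.2
Services balance = 1470.9 - 2638.8 = -1167.9
Trade balance (goods + services) = -926.2 + (-1167.9) = -2094.1
Net primary income = 837.6 - 1691.5 = -853.9
Net secondary income = -153.7
Current account = -2094.1 + (-853.9) + (-153.7) = -3101.7
Financial account = -(-3101.7 + (-239.0)) = 3340.7

3340.7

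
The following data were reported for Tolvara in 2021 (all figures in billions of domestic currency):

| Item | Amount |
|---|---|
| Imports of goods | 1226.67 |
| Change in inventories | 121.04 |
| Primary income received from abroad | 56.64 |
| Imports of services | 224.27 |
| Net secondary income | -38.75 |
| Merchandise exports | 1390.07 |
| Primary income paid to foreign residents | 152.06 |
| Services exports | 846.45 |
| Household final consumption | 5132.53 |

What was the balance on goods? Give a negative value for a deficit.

163.40

Goods balance = 1390.07 - 1226.67 = 163.40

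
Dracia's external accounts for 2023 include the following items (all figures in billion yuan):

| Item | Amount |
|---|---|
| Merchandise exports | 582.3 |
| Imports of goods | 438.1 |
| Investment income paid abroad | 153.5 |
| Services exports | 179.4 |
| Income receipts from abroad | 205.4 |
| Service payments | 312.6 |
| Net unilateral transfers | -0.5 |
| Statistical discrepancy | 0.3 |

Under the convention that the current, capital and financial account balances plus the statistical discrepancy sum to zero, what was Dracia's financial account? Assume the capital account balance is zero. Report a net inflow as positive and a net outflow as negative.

-62.7

Goods balance = 582.3 - 438.1 = 144.2
Services balance = 179.4 - 312.6 = -133.2
Trade balance (goods + services) = 144.2 + (-133.2) = 11.0
Net primary income = 205.4 - 153.5 = 51.9
Net secondary income = -0.5
Current account = 11.0 + 51.9 + (-0.5) = 62.4
Financial account = -(62.4 + 0.3) = -62.7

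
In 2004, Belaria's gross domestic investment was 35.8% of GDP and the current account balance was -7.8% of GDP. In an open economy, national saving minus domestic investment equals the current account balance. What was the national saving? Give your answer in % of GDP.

S = I + CA = 35.8 + (-7.8) = 28.0

28.0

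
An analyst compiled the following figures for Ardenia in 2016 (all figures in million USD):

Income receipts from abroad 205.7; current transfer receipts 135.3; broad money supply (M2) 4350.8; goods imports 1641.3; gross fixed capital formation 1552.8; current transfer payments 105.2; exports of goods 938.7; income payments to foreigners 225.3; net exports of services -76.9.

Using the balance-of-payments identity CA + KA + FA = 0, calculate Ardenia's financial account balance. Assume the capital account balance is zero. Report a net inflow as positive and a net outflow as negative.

769.0

Goods balance = 938.7 - 1641.3 = -702.6
Services balance = -76.9
Trade balance (goods + services) = -702.6 + (-76.9) = -779.5
Net primary income = 205.7 - 225.3 = -19.6
Net secondary income = 135.3 - 105.2 = 30.1
Current account = -779.5 + (-19.6) + 30.1 = -769.0
Financial account = -(-769.0) = 769.0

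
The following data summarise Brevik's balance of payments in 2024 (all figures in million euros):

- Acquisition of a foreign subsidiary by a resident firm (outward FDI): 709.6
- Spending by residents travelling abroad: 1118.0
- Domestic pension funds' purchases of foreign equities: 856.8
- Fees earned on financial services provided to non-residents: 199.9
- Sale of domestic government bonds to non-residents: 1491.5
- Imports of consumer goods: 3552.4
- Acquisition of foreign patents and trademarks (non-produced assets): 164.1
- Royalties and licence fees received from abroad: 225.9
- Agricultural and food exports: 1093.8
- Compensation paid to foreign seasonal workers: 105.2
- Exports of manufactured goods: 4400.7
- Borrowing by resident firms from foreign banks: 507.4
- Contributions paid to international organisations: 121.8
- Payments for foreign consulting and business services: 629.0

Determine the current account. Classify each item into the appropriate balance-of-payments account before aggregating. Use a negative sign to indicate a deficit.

393.9

Goods: 1093.8 + 4400.7 - 3552.4 = 1942.1
Services: -1118.0 + 225.9 - 629.0 + 199.9 = -1321.2
Primary income: -105.2
Secondary income: -121.8
Current account = 1942.1 + (-1321.2) + (-105.2) + (-121.8) = 393.9
(Excluded from the current account — financial account: acquisition of a foreign subsidiary by a resident firm (outward FDI) 709.6, domestic pension funds' purchases of foreign equities 856.8, sale of domestic government bonds to non-residents 1491.5, borrowing by resident firms from foreign banks 507.4; capital account: acquisition of foreign patents and trademarks (non-produced assets) 164.1.)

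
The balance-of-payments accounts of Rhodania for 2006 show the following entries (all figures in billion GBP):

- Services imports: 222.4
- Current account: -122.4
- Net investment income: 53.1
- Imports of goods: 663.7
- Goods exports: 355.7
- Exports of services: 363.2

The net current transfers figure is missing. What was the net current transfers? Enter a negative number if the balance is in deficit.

Current account = goods balance + services balance + net primary income + net secondary income
Sum of the known components = -114.1
Net current transfers = CA - (known components) = -122.4 - (-114.1) = -8.3

-8.3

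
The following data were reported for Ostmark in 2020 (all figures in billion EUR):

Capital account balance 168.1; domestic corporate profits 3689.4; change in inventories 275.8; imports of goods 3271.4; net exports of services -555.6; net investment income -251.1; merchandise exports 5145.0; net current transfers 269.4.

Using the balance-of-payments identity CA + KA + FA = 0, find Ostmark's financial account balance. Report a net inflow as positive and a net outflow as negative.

Goods balance = 5145.0 - 3271.4 = 1873.6
Services balance = -555.6
Trade balance (goods + services) = 1873.6 + (-555.6) = 1318.0
Net primary income = -251.1
Net secondary income = 269.4
Current account = 1318.0 + (-251.1) + 269.4 = 1336.3
Financial account = -(1336.3 + 168.1) = -1504.4

-1504.4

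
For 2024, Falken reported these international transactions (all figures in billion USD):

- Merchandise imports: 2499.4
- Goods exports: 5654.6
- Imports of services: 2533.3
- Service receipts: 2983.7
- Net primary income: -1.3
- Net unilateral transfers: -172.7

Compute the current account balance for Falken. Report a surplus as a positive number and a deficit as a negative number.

Goods balance = 5654.6 - 2499.4 = 3155.2
Services balance = 2983.7 - 2533.3 = 450.4
Trade balance (goods + services) = 3155.2 + 450.4 = 3605.6
Net primary income = -1.3
Net secondary income = -172.7
Current account = 3605.6 + (-1.3) + (-172.7) = 3431.6

3431.6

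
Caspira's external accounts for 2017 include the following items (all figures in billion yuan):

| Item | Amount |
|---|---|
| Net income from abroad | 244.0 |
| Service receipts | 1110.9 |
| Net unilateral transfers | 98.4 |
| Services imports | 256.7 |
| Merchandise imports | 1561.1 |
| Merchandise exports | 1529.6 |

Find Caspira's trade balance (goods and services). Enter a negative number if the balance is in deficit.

822.7

Goods balance = 1529.6 - 1561.1 = -31.5
Services balance = 1110.9 - 256.7 = 854.2
Trade balance (goods + services) = -31.5 + 854.2 = 822.7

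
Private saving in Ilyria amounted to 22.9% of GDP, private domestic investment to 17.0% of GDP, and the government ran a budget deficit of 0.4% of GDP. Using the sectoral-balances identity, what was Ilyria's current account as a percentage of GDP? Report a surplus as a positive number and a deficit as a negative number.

5.5

By the sectoral-balances identity, CA = (S_private - I) + (T - G).
Private balance = 22.9 - 17.0 = 5.9
Government balance (T - G) = -0.4
CA = 5.9 + (-0.4) = 5.5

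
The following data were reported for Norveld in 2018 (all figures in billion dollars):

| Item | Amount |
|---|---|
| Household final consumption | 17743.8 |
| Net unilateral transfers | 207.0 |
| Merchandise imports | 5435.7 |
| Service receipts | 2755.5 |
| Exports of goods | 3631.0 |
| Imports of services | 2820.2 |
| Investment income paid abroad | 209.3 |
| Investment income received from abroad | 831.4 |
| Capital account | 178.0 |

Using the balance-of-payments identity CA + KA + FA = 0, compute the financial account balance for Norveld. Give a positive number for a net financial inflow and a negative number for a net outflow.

Goods balance = 3631.0 - 5435.7 = -1804.7
Services balance = 2755.5 - 2820.2 = -64.7
Trade balance (goods + services) = -1804.7 + (-64.7) = -1869.4
Net primary income = 831.4 - 209.3 = 622.1
Net secondary income = 207.0
Current account = -1869.4 + 622.1 + 207.0 = -1040.3
Financial account = -(-1040.3 + 178.0) = 862.3

862.3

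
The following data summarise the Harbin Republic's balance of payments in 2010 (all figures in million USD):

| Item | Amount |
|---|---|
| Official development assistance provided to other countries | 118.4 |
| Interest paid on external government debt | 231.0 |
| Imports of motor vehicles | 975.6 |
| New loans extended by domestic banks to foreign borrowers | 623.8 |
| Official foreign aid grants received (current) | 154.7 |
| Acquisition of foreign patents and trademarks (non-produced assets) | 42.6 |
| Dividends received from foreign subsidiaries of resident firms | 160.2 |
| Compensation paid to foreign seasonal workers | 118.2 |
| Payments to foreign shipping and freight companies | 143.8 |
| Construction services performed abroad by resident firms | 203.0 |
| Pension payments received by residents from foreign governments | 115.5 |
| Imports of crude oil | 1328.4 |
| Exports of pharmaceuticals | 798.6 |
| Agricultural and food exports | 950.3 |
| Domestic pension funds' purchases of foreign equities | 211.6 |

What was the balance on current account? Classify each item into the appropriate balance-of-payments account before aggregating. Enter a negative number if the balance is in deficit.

Goods: -975.6 + 950.3 + 798.6 - 1328.4 = -555.1
Services: -143.8 + 203.0 = 59.2
Primary income: -231.0 - 118.2 + 160.2 = -189.0
Secondary income: 115.5 - 118.4 + 154.7 = 151.8
Current account = (-555.1) + 59.2 + (-189.0) + 151.8 = -533.1
(Excluded from the current account — financial account: new loans extended by domestic banks to foreign borrowers 623.8, domestic pension funds' purchases of foreign equities 211.6; capital account: acquisition of foreign patents and trademarks (non-produced assets) 42.6.)

-533.1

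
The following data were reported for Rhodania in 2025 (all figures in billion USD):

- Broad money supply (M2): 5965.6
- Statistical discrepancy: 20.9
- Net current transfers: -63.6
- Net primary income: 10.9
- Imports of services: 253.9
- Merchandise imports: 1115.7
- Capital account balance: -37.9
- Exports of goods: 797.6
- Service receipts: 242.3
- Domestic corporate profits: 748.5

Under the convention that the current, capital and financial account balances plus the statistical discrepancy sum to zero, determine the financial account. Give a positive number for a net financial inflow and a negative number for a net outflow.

399.4

Goods balance = 797.6 - 1115.7 = -318.1
Services balance = 242.3 - 253.9 = -11.6
Trade balance (goods + services) = -318.1 + (-11.6) = -329.7
Net primary income = 10.9
Net secondary income = -63.6
Current account = -329.7 + 10.9 + (-63.6) = -382.4
Financial account = -(-382.4 + (-37.9) + 20.9) = 399.4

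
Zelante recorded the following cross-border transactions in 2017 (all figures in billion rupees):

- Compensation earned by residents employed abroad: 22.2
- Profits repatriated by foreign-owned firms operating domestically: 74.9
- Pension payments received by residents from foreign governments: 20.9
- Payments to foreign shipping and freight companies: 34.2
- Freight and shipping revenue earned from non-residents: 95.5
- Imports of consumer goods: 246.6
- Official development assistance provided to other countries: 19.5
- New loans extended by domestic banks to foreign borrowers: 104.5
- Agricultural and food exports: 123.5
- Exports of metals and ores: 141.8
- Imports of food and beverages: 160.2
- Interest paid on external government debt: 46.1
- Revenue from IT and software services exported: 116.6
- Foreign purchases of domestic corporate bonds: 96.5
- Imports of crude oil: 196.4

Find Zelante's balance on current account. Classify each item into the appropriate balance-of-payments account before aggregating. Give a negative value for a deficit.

-257.4

Goods: -246.6 + 141.8 - 160.2 - 196.4 + 123.5 = -337.9
Services: 116.6 + 95.5 - 34.2 = 177.9
Primary income: 22.2 - 74.9 - 46.1 = -98.8
Secondary income: -19.5 + 20.9 = 1.4
Current account = (-337.9) + 177.9 + (-98.8) + 1.4 = -257.4
(Excluded from the current account — financial account: new loans extended by domestic banks to foreign borrowers 104.5, foreign purchases of domestic corporate bonds 96.5.)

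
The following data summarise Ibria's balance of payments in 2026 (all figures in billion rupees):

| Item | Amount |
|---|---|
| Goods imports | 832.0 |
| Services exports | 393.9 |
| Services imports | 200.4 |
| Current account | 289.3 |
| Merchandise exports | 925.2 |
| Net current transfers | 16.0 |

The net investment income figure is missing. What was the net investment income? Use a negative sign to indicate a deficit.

Current account = goods balance + services balance + net primary income + net secondary income
Sum of the known components = 302.7
Net investment income = CA - (known components) = 289.3 - 302.7 = -13.4

-13.4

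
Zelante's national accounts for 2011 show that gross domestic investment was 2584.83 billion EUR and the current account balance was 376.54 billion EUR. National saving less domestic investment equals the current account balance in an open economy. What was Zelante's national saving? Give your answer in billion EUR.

S - I = CA (net lending to the rest of the world).
S = I + CA = 2584.83 + 376.54 = 2961.37

2961.37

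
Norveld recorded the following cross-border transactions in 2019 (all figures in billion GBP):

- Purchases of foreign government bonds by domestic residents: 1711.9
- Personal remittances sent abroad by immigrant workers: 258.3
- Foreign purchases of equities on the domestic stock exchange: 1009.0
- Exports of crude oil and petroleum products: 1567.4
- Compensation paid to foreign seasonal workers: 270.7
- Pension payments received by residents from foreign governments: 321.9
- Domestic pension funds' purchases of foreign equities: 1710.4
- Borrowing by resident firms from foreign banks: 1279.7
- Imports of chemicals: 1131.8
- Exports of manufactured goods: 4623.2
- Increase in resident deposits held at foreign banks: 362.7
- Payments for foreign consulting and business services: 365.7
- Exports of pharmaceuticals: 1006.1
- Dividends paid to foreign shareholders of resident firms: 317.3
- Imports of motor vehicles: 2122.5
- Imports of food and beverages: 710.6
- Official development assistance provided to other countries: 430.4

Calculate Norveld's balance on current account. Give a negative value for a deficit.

1911.3

Goods: -710.6 - 1131.8 + 1567.4 + 1006.1 - 2122.5 + 4623.2 = 3231.8
Services: -365.7
Primary income: -317.3 - 270.7 = -588.0
Secondary income: -258.3 + 321.9 - 430.4 = -366.8
Current account = 3231.8 + (-365.7) + (-588.0) + (-366.8) = 1911.3
(Excluded from the current account — financial account: purchases of foreign government bonds by domestic residents 1711.9, foreign purchases of equities on the domestic stock exchange 1009.0, domestic pension funds' purchases of foreign equities 1710.4, borrowing by resident firms from foreign banks 1279.7, increase in resident deposits held at foreign banks 362.7.)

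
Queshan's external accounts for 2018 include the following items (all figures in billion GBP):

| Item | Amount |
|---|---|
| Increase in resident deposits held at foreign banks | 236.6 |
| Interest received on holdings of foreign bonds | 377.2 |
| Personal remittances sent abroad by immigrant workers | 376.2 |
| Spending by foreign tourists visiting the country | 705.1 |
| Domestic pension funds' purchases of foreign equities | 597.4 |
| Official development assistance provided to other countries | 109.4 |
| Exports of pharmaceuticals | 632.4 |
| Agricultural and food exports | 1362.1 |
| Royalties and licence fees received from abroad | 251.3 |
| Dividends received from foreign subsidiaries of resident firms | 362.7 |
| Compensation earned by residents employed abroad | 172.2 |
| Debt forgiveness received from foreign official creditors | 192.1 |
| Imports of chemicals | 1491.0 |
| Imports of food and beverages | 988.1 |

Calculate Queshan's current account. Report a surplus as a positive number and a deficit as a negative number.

Goods: 632.4 + 1362.1 - 988.1 - 1491.0 = -484.6
Services: 705.1 + 251.3 = 956.4
Primary income: 377.2 + 362.7 + 172.2 = 912.1
Secondary income: -376.2 - 109.4 = -485.6
Current account = (-484.6) + 956.4 + 912.1 + (-485.6) = 898.3
(Excluded from the current account — financial account: increase in resident deposits held at foreign banks 236.6, domestic pension funds' purchases of foreign equities 597.4; capital account: debt forgiveness received from foreign official creditors 192.1.)

898.3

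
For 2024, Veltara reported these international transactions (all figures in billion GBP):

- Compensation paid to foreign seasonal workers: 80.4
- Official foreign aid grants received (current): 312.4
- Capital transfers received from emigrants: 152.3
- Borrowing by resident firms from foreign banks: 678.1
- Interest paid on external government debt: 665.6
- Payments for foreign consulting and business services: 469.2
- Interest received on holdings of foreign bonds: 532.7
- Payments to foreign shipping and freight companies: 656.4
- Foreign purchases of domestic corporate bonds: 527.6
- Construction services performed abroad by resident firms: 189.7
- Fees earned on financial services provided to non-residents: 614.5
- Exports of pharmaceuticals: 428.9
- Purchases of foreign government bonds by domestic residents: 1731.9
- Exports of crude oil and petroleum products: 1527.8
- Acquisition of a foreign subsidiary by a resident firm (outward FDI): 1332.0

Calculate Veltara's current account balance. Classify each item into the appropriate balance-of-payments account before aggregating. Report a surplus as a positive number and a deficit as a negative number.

Goods: 428.9 + 1527.8 = 1956.7
Services: -656.4 + 189.7 + 614.5 - 469.2 = -321.4
Primary income: -665.6 + 532.7 - 80.4 = -213.3
Secondary income: 312.4
Current account = 1956.7 + (-321.4) + (-213.3) + 312.4 = 1734.4
(Excluded from the current account — capital account: capital transfers received from emigrants 152.3; financial account: borrowing by resident firms from foreign banks 678.1, foreign purchases of domestic corporate bonds 527.6, purchases of foreign government bonds by domestic residents 1731.9, acquisition of a foreign subsidiary by a resident firm (outward FDI) 1332.0.)

1734.4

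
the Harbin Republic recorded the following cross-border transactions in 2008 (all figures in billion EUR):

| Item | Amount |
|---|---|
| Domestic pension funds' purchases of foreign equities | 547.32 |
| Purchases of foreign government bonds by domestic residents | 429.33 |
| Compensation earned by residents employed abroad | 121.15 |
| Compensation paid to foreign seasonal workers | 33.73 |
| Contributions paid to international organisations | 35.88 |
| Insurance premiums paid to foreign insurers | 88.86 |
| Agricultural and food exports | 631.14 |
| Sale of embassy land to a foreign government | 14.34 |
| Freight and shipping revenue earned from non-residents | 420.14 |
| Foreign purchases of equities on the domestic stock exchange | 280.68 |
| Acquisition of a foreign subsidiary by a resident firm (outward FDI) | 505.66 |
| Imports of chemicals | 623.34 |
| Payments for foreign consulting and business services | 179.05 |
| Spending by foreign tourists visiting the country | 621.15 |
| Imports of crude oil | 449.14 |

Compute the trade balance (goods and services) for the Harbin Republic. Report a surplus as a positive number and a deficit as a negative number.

332.04

Goods: -623.34 - 449.14 + 631.14 = -441.34
Services: 420.14 - 88.86 + 621.15 - 179.05 = 773.38
Trade balance = -441.34 + 773.38 = 332.04
(Excluded from the trade balance — financial account: domestic pension funds' purchases of foreign equities 547.32, purchases of foreign government bonds by domestic residents 429.33, foreign purchases of equities on the domestic stock exchange 280.68, acquisition of a foreign subsidiary by a resident firm (outward FDI) 505.66; primary income: compensation earned by residents employed abroad 121.15, compensation paid to foreign seasonal workers 33.73; secondary income: contributions paid to international organisations 35.88; capital account: sale of embassy land to a foreign government 14.34.)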